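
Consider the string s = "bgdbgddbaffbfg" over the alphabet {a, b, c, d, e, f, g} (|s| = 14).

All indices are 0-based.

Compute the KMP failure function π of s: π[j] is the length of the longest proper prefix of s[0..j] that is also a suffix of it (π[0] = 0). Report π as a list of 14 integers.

[0, 0, 0, 1, 2, 3, 0, 1, 0, 0, 0, 1, 0, 0]

π[0] = 0
j=1 s[j]='g': π[1]=0 (border '')
j=2 s[j]='d': π[2]=0 (border '')
j=3 s[j]='b': π[3]=1 (border 'b')
j=4 s[j]='g': π[4]=2 (border 'bg')
j=5 s[j]='d': π[5]=3 (border 'bgd')
j=6 s[j]='d': k: 3→0; π[6]=0 (border '')
j=7 s[j]='b': π[7]=1 (border 'b')
j=8 s[j]='a': k: 1→0; π[8]=0 (border '')
j=9 s[j]='f': π[9]=0 (border '')
j=10 s[j]='f': π[10]=0 (border '')
j=11 s[j]='b': π[11]=1 (border 'b')
j=12 s[j]='f': k: 1→0; π[12]=0 (border '')
j=13 s[j]='g': π[13]=0 (border '')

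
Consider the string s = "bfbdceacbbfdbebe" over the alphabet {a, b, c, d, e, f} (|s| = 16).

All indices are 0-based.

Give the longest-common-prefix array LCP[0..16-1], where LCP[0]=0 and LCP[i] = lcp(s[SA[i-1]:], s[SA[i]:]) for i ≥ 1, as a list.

[0, 0, 1, 1, 2, 1, 2, 0, 1, 0, 1, 0, 1, 1, 0, 1]

sorted suffixes:
  #0 SA[0]=6  'acbbfdbebe'
  #1 SA[1]=8  'bbfdbebe'
  #2 SA[2]=2  'bdceacbbfdbebe'
  #3 SA[3]=14  'be'
  #4 SA[4]=12  'bebe'
  #5 SA[5]=0  'bfbdceacbbfdbebe'
  #6 SA[6]=9  'bfdbebe'
  #7 SA[7]=7  'cbbfdbebe'
  #8 SA[8]=4  'ceacbbfdbebe'
  #9 SA[9]=11  'dbebe'
  #10 SA[10]=3  'dceacbbfdbebe'
  #11 SA[11]=15  'e'
  #12 SA[12]=5  'eacbbfdbebe'
  #13 SA[13]=13  'ebe'
  #14 SA[14]=1  'fbdceacbbfdbebe'
  #15 SA[15]=10  'fdbebe'

SA = [6, 8, 2, 14, 12, 0, 9, 7, 4, 11, 3, 15, 5, 13, 1, 10]
[i] adj suffixes → lcp
  [1] 6/8 → 0 ('')
  [2] 8/2 → 1 ('b')
  [3] 2/14 → 1 ('b')
  [4] 14/12 → 2 ('be')
  [5] 12/0 → 1 ('b')
  [6] 0/9 → 2 ('bf')
  [7] 9/7 → 0 ('')
  [8] 7/4 → 1 ('c')
  [9] 4/11 → 0 ('')
  [10] 11/3 → 1 ('d')
  [11] 3/15 → 0 ('')
  [12] 15/5 → 1 ('e')
  [13] 5/13 → 1 ('e')
  [14] 13/1 → 0 ('')
  [15] 1/10 → 1 ('f')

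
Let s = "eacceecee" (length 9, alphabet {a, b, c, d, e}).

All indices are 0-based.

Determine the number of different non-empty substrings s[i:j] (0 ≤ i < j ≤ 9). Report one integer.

rank→(start, suffix):
  0 → (1, 'acceecee')
  1 → (2, 'cceecee')
  2 → (6, 'cee')
  3 → (3, 'ceecee')
  4 → (8, 'e')
  5 → (0, 'eacceecee')
  6 → (5, 'ecee')
  7 → (7, 'ee')
  8 → (4, 'eecee')

SA = [1, 2, 6, 3, 8, 0, 5, 7, 4]
i: (SA[i-1],SA[i]) lcp shared
  1: (1,2) 0 ''
  2: (2,6) 1 'c'
  3: (6,3) 3 'cee'
  4: (3,8) 0 ''
  5: (8,0) 1 'e'
  6: (0,5) 1 'e'
  7: (5,7) 1 'e'
  8: (7,4) 2 'ee'

n(n+1)/2 = 9·10/2 = 45
Σ LCP = 0 + 0 + 1 + 3 + 0 + 1 + 1 + 1 + 2 = 9
distinct = 45 − 9 = 36

36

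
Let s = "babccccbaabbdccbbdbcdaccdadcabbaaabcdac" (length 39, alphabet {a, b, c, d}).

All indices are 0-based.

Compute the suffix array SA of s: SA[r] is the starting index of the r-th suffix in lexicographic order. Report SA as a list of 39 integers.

rank→(start, suffix):
  0 → (31, 'aaabcdac')
  1 → (8, 'aabbdccbbdbcdaccdadcabbaaabcdac')
  2 → (32, 'aabcdac')
  3 → (28, 'abbaaabcdac')
  4 → (9, 'abbdccbbdbcdaccdadcabbaaabcdac')
  5 → (1, 'abccccbaabbdccbbdbcdaccdadcabbaaabcdac')
  6 → (33, 'abcdac')
  7 → (37, 'ac')
  8 → (21, 'accdadcabbaaabcdac')
  9 → (25, 'adcabbaaabcdac')
  10 → (30, 'baaabcdac')
  11 → (7, 'baabbdccbbdbcdaccdadcabbaaabcdac')
  12 → (0, 'babccccbaabbdccbbdbcdaccdadcabbaaabcdac')
  13 → (29, 'bbaaabcdac')
  14 → (15, 'bbdbcdaccdadcabbaaabcdac')
  15 → (10, 'bbdccbbdbcdaccdadcabbaaabcdac')
  16 → (2, 'bccccbaabbdccbbdbcdaccdadcabbaaabcdac')
  17 → (34, 'bcdac')
  18 → (18, 'bcdaccdadcabbaaabcdac')
  19 → (16, 'bdbcdaccdadcabbaaabcdac')
  20 → (11, 'bdccbbdbcdaccdadcabbaaabcdac')
  21 → (38, 'c')
  22 → (27, 'cabbaaabcdac')
  23 → (6, 'cbaabbdccbbdbcdaccdadcabbaaabcdac')
  24 → (14, 'cbbdbcdaccdadcabbaaabcdac')
  25 → (5, 'ccbaabbdccbbdbcdaccdadcabbaaabcdac')
  26 → (13, 'ccbbdbcdaccdadcabbaaabcdac')
  27 → (4, 'cccbaabbdccbbdbcdaccdadcabbaaabcdac')
  28 → (3, 'ccccbaabbdccbbdbcdaccdadcabbaaabcdac')
  29 → (22, 'ccdadcabbaaabcdac')
  30 → (35, 'cdac')
  31 → (19, 'cdaccdadcabbaaabcdac')
  32 → (23, 'cdadcabbaaabcdac')
  33 → (36, 'dac')
  34 → (20, 'daccdadcabbaaabcdac')
  35 → (24, 'dadcabbaaabcdac')
  36 → (17, 'dbcdaccdadcabbaaabcdac')
  37 → (26, 'dcabbaaabcdac')
  38 → (12, 'dccbbdbcdaccdadcabbaaabcdac')

[31, 8, 32, 28, 9, 1, 33, 37, 21, 25, 30, 7, 0, 29, 15, 10, 2, 34, 18, 16, 11, 38, 27, 6, 14, 5, 13, 4, 3, 22, 35, 19, 23, 36, 20, 24, 17, 26, 12]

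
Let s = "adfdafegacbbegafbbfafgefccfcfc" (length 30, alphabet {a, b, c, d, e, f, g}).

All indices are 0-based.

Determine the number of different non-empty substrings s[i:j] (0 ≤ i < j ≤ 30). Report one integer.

432

rank→(start, suffix):
  0 → (8, 'acbbegafbbfafgefccfcfc')
  1 → (0, 'adfdafegacbbegafbbfafgefccfcfc')
  2 → (14, 'afbbfafgefccfcfc')
  3 → (4, 'afegacbbegafbbfafgefccfcfc')
  4 → (19, 'afgefccfcfc')
  5 → (10, 'bbegafbbfafgefccfcfc')
  6 → (16, 'bbfafgefccfcfc')
  7 → (11, 'begafbbfafgefccfcfc')
  8 → (17, 'bfafgefccfcfc')
  9 → (29, 'c')
  10 → (9, 'cbbegafbbfafgefccfcfc')
  11 → (24, 'ccfcfc')
  12 → (27, 'cfc')
  13 → (25, 'cfcfc')
  14 → (3, 'dafegacbbegafbbfafgefccfcfc')
  15 → (1, 'dfdafegacbbegafbbfafgefccfcfc')
  16 → (22, 'efccfcfc')
  17 → (6, 'egacbbegafbbfafgefccfcfc')
  18 → (12, 'egafbbfafgefccfcfc')
  19 → (18, 'fafgefccfcfc')
  20 → (15, 'fbbfafgefccfcfc')
  21 → (28, 'fc')
  22 → (23, 'fccfcfc')
  23 → (26, 'fcfc')
  24 → (2, 'fdafegacbbegafbbfafgefccfcfc')
  25 → (5, 'fegacbbegafbbfafgefccfcfc')
  26 → (20, 'fgefccfcfc')
  27 → (7, 'gacbbegafbbfafgefccfcfc')
  28 → (13, 'gafbbfafgefccfcfc')
  29 → (21, 'gefccfcfc')

SA = [8, 0, 14, 4, 19, 10, 16, 11, 17, 29, 9, 24, 27, 25, 3, 1, 22, 6, 12, 18, 15, 28, 23, 26, 2, 5, 20, 7, 13, 21]
i: (SA[i-1],SA[i]) lcp shared
  1: (8,0) 1 'a'
  2: (0,14) 1 'a'
  3: (14,4) 2 'af'
  4: (4,19) 2 'af'
  5: (19,10) 0 ''
  6: (10,16) 2 'bb'
  7: (16,11) 1 'b'
  8: (11,17) 1 'b'
  9: (17,29) 0 ''
  10: (29,9) 1 'c'
  11: (9,24) 1 'c'
  12: (24,27) 1 'c'
  13: (27,25) 3 'cfc'
  14: (25,3) 0 ''
  15: (3,1) 1 'd'
  16: (1,22) 0 ''
  17: (22,6) 1 'e'
  18: (6,12) 3 'ega'
  19: (12,18) 0 ''
  20: (18,15) 1 'f'
  21: (15,28) 1 'f'
  22: (28,23) 2 'fc'
  23: (23,26) 2 'fc'
  24: (26,2) 1 'f'
  25: (2,5) 1 'f'
  26: (5,20) 1 'f'
  27: (20,7) 0 ''
  28: (7,13) 2 'ga'
  29: (13,21) 1 'g'

n(n+1)/2 = 30·31/2 = 465
Σ LCP = 0 + 1 + 1 + 2 + 2 + 0 + 2 + 1 + 1 + 0 + 1 + 1 + 1 + 3 + 0 + 1 + 0 + 1 + 3 + 0 + 1 + 1 + 2 + 2 + 1 + 1 + 1 + 0 + 2 + 1 = 33
distinct = 465 − 33 = 432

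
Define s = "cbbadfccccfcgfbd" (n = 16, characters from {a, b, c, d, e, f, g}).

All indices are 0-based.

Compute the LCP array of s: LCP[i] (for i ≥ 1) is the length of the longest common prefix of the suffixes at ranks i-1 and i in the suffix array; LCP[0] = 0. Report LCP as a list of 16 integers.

rank | idx | suffix
   0 |   3 | adfccccfcgfbd
   1 |   2 | badfccccfcgfbd
   2 |   1 | bbadfccccfcgfbd
   3 |  14 | bd
   4 |   0 | cbbadfccccfcgfbd
   5 |   6 | ccccfcgfbd
   6 |   7 | cccfcgfbd
   7 |   8 | ccfcgfbd
   8 |   9 | cfcgfbd
   9 |  11 | cgfbd
  10 |  15 | d
  11 |   4 | dfccccfcgfbd
  12 |  13 | fbd
  13 |   5 | fccccfcgfbd
  14 |  10 | fcgfbd
  15 |  12 | gfbd

SA = [3, 2, 1, 14, 0, 6, 7, 8, 9, 11, 15, 4, 13, 5, 10, 12]
i: (SA[i-1],SA[i]) lcp shared
  1: (3,2) 0 ''
  2: (2,1) 1 'b'
  3: (1,14) 1 'b'
  4: (14,0) 0 ''
  5: (0,6) 1 'c'
  6: (6,7) 3 'ccc'
  7: (7,8) 2 'cc'
  8: (8,9) 1 'c'
  9: (9,11) 1 'c'
  10: (11,15) 0 ''
  11: (15,4) 1 'd'
  12: (4,13) 0 ''
  13: (13,5) 1 'f'
  14: (5,10) 2 'fc'
  15: (10,12) 0 ''

[0, 0, 1, 1, 0, 1, 3, 2, 1, 1, 0, 1, 0, 1, 2, 0]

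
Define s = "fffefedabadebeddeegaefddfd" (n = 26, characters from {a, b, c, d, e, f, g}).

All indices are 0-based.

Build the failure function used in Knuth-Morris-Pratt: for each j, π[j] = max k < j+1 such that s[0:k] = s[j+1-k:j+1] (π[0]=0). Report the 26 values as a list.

[0, 1, 2, 0, 1, 0, 0, 0, 0, 0, 0, 0, 0, 0, 0, 0, 0, 0, 0, 0, 0, 1, 0, 0, 1, 0]

π[0] = 0
j=1 s[j]='f': π[1]=1 (border 'f')
j=2 s[j]='f': π[2]=2 (border 'ff')
j=3 s[j]='e': k: 2→1→0; π[3]=0 (border '')
j=4 s[j]='f': π[4]=1 (border 'f')
j=5 s[j]='e': k: 1→0; π[5]=0 (border '')
j=6 s[j]='d': π[6]=0 (border '')
j=7 s[j]='a': π[7]=0 (border '')
j=8 s[j]='b': π[8]=0 (border '')
j=9 s[j]='a': π[9]=0 (border '')
j=10 s[j]='d': π[10]=0 (border '')
j=11 s[j]='e': π[11]=0 (border '')
j=12 s[j]='b': π[12]=0 (border '')
j=13 s[j]='e': π[13]=0 (border '')
j=14 s[j]='d': π[14]=0 (border '')
j=15 s[j]='d': π[15]=0 (border '')
j=16 s[j]='e': π[16]=0 (border '')
j=17 s[j]='e': π[17]=0 (border '')
j=18 s[j]='g': π[18]=0 (border '')
j=19 s[j]='a': π[19]=0 (border '')
j=20 s[j]='e': π[20]=0 (border '')
j=21 s[j]='f': π[21]=1 (border 'f')
j=22 s[j]='d': k: 1→0; π[22]=0 (border '')
j=23 s[j]='d': π[23]=0 (border '')
j=24 s[j]='f': π[24]=1 (border 'f')
j=25 s[j]='d': k: 1→0; π[25]=0 (border '')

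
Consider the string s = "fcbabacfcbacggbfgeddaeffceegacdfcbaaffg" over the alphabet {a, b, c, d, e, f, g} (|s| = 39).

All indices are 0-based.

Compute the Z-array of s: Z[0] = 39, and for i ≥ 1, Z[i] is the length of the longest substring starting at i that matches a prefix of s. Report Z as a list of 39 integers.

Z[0]=39
i=1: fresh scan; Z[1]=0
i=2: fresh scan; Z[2]=0
i=3: fresh scan; Z[3]=0
i=4: fresh scan; Z[4]=0
i=5: fresh scan; Z[5]=0
i=6: fresh scan; Z[6]=0
i=7: fresh scan; Z[7]=4 scan→box=[7,11)
i=8: min(r-i=3, Z[1]=0)=0; Z[8]=0
i=9: min(r-i=2, Z[2]=0)=0; Z[9]=0
i=10: min(r-i=1, Z[3]=0)=0; Z[10]=0
i=11: fresh scan; Z[11]=0
i=12: fresh scan; Z[12]=0
i=13: fresh scan; Z[13]=0
i=14: fresh scan; Z[14]=0
i=15: fresh scan; Z[15]=1 scan→box=[15,16)
i=16: fresh scan; Z[16]=0
i=17: fresh scan; Z[17]=0
i=18: fresh scan; Z[18]=0
i=19: fresh scan; Z[19]=0
i=20: fresh scan; Z[20]=0
i=21: fresh scan; Z[21]=0
i=22: fresh scan; Z[22]=1 scan→box=[22,23)
i=23: fresh scan; Z[23]=2 scan→box=[23,25)
i=24: min(r-i=1, Z[1]=0)=0; Z[24]=0
i=25: fresh scan; Z[25]=0
i=26: fresh scan; Z[26]=0
i=27: fresh scan; Z[27]=0
i=28: fresh scan; Z[28]=0
i=29: fresh scan; Z[29]=0
i=30: fresh scan; Z[30]=0
i=31: fresh scan; Z[31]=4 scan→box=[31,35)
i=32: min(r-i=3, Z[1]=0)=0; Z[32]=0
i=33: min(r-i=2, Z[2]=0)=0; Z[33]=0
i=34: min(r-i=1, Z[3]=0)=0; Z[34]=0
i=35: fresh scan; Z[35]=0
i=36: fresh scan; Z[36]=1 scan→box=[36,37)
i=37: fresh scan; Z[37]=1 scan→box=[37,38)
i=38: fresh scan; Z[38]=0

[39, 0, 0, 0, 0, 0, 0, 4, 0, 0, 0, 0, 0, 0, 0, 1, 0, 0, 0, 0, 0, 0, 1, 2, 0, 0, 0, 0, 0, 0, 0, 4, 0, 0, 0, 0, 1, 1, 0]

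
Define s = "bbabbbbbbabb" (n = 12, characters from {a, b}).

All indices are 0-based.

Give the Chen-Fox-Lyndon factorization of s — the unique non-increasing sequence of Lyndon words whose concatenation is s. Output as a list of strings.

emit factor 1: 'b' (i=0, period=1)
emit factor 2: 'b' (i=1, period=1)
emit factor 3: 'abbbbbb' (i=2, period=7)
emit factor 4: 'abb' (i=9, period=3)

["b", "b", "abbbbbb", "abb"]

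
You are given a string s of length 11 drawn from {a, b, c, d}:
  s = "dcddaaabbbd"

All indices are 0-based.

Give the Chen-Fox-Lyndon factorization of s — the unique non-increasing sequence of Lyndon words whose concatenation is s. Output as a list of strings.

emit factor 1: 'd' (i=0, period=1)
emit factor 2: 'cdd' (i=1, period=3)
emit factor 3: 'aaabbbd' (i=4, period=7)

["d", "cdd", "aaabbbd"]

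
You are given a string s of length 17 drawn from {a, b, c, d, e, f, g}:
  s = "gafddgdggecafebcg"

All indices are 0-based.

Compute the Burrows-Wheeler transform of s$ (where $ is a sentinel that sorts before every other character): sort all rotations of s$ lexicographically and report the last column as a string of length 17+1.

ggceebfdgfgaac$dgd

rank  rotation            last
    0  $gafddgdggecafebcg  g
    1  afddgdggecafebcg$g  g
    2  afebcg$gafddgdggec  c
    3  bcg$gafddgdggecafe  e
    4  cafebcg$gafddgdgge  e
    5  cg$gafddgdggecafeb  b
    6  ddgdggecafebcg$gaf  f
    7  dgdggecafebcg$gafd  d
    8  dggecafebcg$gafddg  g
    9  ebcg$gafddgdggecaf  f
   10  ecafebcg$gafddgdgg  g
   11  fddgdggecafebcg$ga  a
   12  febcg$gafddgdggeca  a
   13  g$gafddgdggecafebc  c
   14  gafddgdggecafebcg$  $
   15  gdggecafebcg$gafdd  d
   16  gecafebcg$gafddgdg  g
   17  ggecafebcg$gafddgd  d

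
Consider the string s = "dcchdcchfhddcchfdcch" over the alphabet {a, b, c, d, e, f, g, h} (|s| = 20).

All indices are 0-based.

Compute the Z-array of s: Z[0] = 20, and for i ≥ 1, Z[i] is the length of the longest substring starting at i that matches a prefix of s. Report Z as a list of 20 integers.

Z[0]=20
i=1: i≥r, start 0; Z[1]=0
i=2: i≥r, start 0; Z[2]=0
i=3: i≥r, start 0; Z[3]=0
i=4: i≥r, start 0; Z[4]=4 scan→box=[4,8)
i=5: min(r-i=3, Z[1]=0)=0; Z[5]=0
i=6: min(r-i=2, Z[2]=0)=0; Z[6]=0
i=7: min(r-i=1, Z[3]=0)=0; Z[7]=0
i=8: i≥r, start 0; Z[8]=0
i=9: i≥r, start 0; Z[9]=0
i=10: i≥r, start 0; Z[10]=1 scan→box=[10,11)
i=11: i≥r, start 0; Z[11]=4 scan→box=[11,15)
i=12: min(r-i=3, Z[1]=0)=0; Z[12]=0
i=13: min(r-i=2, Z[2]=0)=0; Z[13]=0
i=14: min(r-i=1, Z[3]=0)=0; Z[14]=0
i=15: i≥r, start 0; Z[15]=0
i=16: i≥r, start 0; Z[16]=4 scan→box=[16,20)
i=17: min(r-i=3, Z[1]=0)=0; Z[17]=0
i=18: min(r-i=2, Z[2]=0)=0; Z[18]=0
i=19: min(r-i=1, Z[3]=0)=0; Z[19]=0

[20, 0, 0, 0, 4, 0, 0, 0, 0, 0, 1, 4, 0, 0, 0, 0, 4, 0, 0, 0]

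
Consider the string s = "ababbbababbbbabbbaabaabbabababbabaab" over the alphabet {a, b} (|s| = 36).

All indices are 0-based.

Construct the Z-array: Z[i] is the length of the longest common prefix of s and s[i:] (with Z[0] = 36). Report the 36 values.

[36, 0, 2, 0, 0, 0, 6, 0, 2, 0, 0, 0, 0, 2, 0, 0, 0, 1, 3, 0, 1, 2, 0, 0, 4, 0, 5, 0, 2, 0, 0, 3, 0, 1, 2, 0]

Z[0]=36
i=1: outside box; Z[1]=0
i=2: outside box; Z[2]=2 grow→box=[2,4)
i=3: min(r-i=1, Z[1]=0)=0; Z[3]=0
i=4: outside box; Z[4]=0
i=5: outside box; Z[5]=0
i=6: outside box; Z[6]=6 grow→box=[6,12)
i=7: min(r-i=5, Z[1]=0)=0; Z[7]=0
i=8: min(r-i=4, Z[2]=2)=2; Z[8]=2
i=9: min(r-i=3, Z[3]=0)=0; Z[9]=0
i=10: min(r-i=2, Z[4]=0)=0; Z[10]=0
i=11: min(r-i=1, Z[5]=0)=0; Z[11]=0
i=12: outside box; Z[12]=0
i=13: outside box; Z[13]=2 grow→box=[13,15)
i=14: min(r-i=1, Z[1]=0)=0; Z[14]=0
i=15: outside box; Z[15]=0
i=16: outside box; Z[16]=0
i=17: outside box; Z[17]=1 grow→box=[17,18)
i=18: outside box; Z[18]=3 grow→box=[18,21)
i=19: min(r-i=2, Z[1]=0)=0; Z[19]=0
i=20: min(r-i=1, Z[2]=2)=1; Z[20]=1
i=21: outside box; Z[21]=2 grow→box=[21,23)
i=22: min(r-i=1, Z[1]=0)=0; Z[22]=0
i=23: outside box; Z[23]=0
i=24: outside box; Z[24]=4 grow→box=[24,28)
i=25: min(r-i=3, Z[1]=0)=0; Z[25]=0
i=26: min(r-i=2, Z[2]=2)=2; Z[26]=5 grow→box=[26,31)
i=27: min(r-i=4, Z[1]=0)=0; Z[27]=0
i=28: min(r-i=3, Z[2]=2)=2; Z[28]=2
i=29: min(r-i=2, Z[3]=0)=0; Z[29]=0
i=30: min(r-i=1, Z[4]=0)=0; Z[30]=0
i=31: outside box; Z[31]=3 grow→box=[31,34)
i=32: min(r-i=2, Z[1]=0)=0; Z[32]=0
i=33: min(r-i=1, Z[2]=2)=1; Z[33]=1
i=34: outside box; Z[34]=2 grow→box=[34,36)
i=35: min(r-i=1, Z[1]=0)=0; Z[35]=0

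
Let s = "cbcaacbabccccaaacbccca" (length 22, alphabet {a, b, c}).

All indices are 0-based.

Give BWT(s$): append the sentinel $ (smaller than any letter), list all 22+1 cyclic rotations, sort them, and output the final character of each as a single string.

acccabaacccaccba$accbcb

rank  rotation                 last
    0  $cbcaacbabccccaaacbccca  a
    1  a$cbcaacbabccccaaacbccc  c
    2  aaacbccca$cbcaacbabcccc  c
    3  aacbabccccaaacbccca$cbc  c
    4  aacbccca$cbcaacbabcccca  a
    5  abccccaaacbccca$cbcaacb  b
    6  acbabccccaaacbccca$cbca  a
    7  acbccca$cbcaacbabccccaa  a
    8  babccccaaacbccca$cbcaac  c
    9  bcaacbabccccaaacbccca$c  c
   10  bccca$cbcaacbabccccaaac  c
   11  bccccaaacbccca$cbcaacba  a
   12  ca$cbcaacbabccccaaacbcc  c
   13  caaacbccca$cbcaacbabccc  c
   14  caacbabccccaaacbccca$cb  b
   15  cbabccccaaacbccca$cbcaa  a
   16  cbcaacbabccccaaacbccca$  $
   17  cbccca$cbcaacbabccccaaa  a
   18  cca$cbcaacbabccccaaacbc  c
   19  ccaaacbccca$cbcaacbabcc  c
   20  ccca$cbcaacbabccccaaacb  b
   21  cccaaacbccca$cbcaacbabc  c
   22  ccccaaacbccca$cbcaacbab  b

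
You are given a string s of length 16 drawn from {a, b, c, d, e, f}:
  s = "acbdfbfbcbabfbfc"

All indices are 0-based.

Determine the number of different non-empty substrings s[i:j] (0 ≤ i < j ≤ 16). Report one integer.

sorted suffixes:
  #0 SA[0]=10  'abfbfc'
  #1 SA[1]=0  'acbdfbfbcbabfbfc'
  #2 SA[2]=9  'babfbfc'
  #3 SA[3]=7  'bcbabfbfc'
  #4 SA[4]=2  'bdfbfbcbabfbfc'
  #5 SA[5]=5  'bfbcbabfbfc'
  #6 SA[6]=11  'bfbfc'
  #7 SA[7]=13  'bfc'
  #8 SA[8]=15  'c'
  #9 SA[9]=8  'cbabfbfc'
  #10 SA[10]=1  'cbdfbfbcbabfbfc'
  #11 SA[11]=3  'dfbfbcbabfbfc'
  #12 SA[12]=6  'fbcbabfbfc'
  #13 SA[13]=4  'fbfbcbabfbfc'
  #14 SA[14]=12  'fbfc'
  #15 SA[15]=14  'fc'

SA = [10, 0, 9, 7, 2, 5, 11, 13, 15, 8, 1, 3, 6, 4, 12, 14]
[i] adj suffixes → lcp
  [1] 10/0 → 1 ('a')
  [2] 0/9 → 0 ('')
  [3] 9/7 → 1 ('b')
  [4] 7/2 → 1 ('b')
  [5] 2/5 → 1 ('b')
  [6] 5/11 → 3 ('bfb')
  [7] 11/13 → 2 ('bf')
  [8] 13/15 → 0 ('')
  [9] 15/8 → 1 ('c')
  [10] 8/1 → 2 ('cb')
  [11] 1/3 → 0 ('')
  [12] 3/6 → 0 ('')
  [13] 6/4 → 2 ('fb')
  [14] 4/12 → 3 ('fbf')
  [15] 12/14 → 1 ('f')

n(n+1)/2 = 16·17/2 = 136
Σ LCP = 0 + 1 + 0 + 1 + 1 + 1 + 3 + 2 + 0 + 1 + 2 + 0 + 0 + 2 + 3 + 1 = 18
distinct = 136 − 18 = 118

118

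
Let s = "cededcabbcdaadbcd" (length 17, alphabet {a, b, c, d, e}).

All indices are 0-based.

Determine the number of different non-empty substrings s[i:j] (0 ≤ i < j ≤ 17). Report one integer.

rank→(start, suffix):
  0 → (11, 'aadbcd')
  1 → (6, 'abbcdaadbcd')
  2 → (12, 'adbcd')
  3 → (7, 'bbcdaadbcd')
  4 → (14, 'bcd')
  5 → (8, 'bcdaadbcd')
  6 → (5, 'cabbcdaadbcd')
  7 → (15, 'cd')
  8 → (9, 'cdaadbcd')
  9 → (0, 'cededcabbcdaadbcd')
  10 → (16, 'd')
  11 → (10, 'daadbcd')
  12 → (13, 'dbcd')
  13 → (4, 'dcabbcdaadbcd')
  14 → (2, 'dedcabbcdaadbcd')
  15 → (3, 'edcabbcdaadbcd')
  16 → (1, 'ededcabbcdaadbcd')

SA = [11, 6, 12, 7, 14, 8, 5, 15, 9, 0, 16, 10, 13, 4, 2, 3, 1]
i: (SA[i-1],SA[i]) lcp shared
  1: (11,6) 1 'a'
  2: (6,12) 1 'a'
  3: (12,7) 0 ''
  4: (7,14) 1 'b'
  5: (14,8) 3 'bcd'
  6: (8,5) 0 ''
  7: (5,15) 1 'c'
  8: (15,9) 2 'cd'
  9: (9,0) 1 'c'
  10: (0,16) 0 ''
  11: (16,10) 1 'd'
  12: (10,13) 1 'd'
  13: (13,4) 1 'd'
  14: (4,2) 1 'd'
  15: (2,3) 0 ''
  16: (3,1) 2 'ed'

n(n+1)/2 = 17·18/2 = 153
Σ LCP = 0 + 1 + 1 + 0 + 1 + 3 + 0 + 1 + 2 + 1 + 0 + 1 + 1 + 1 + 1 + 0 + 2 = 16
distinct = 153 − 16 = 137

137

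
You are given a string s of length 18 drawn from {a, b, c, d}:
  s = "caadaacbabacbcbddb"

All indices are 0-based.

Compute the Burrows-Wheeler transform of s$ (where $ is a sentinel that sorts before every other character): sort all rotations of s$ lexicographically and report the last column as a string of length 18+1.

bdcbabadcacc$aabadb

rank  rotation             last
    0  $caadaacbabacbcbddb  b
    1  aacbabacbcbddb$caad  d
    2  aadaacbabacbcbddb$c  c
    3  abacbcbddb$caadaacb  b
    4  acbabacbcbddb$caada  a
    5  acbcbddb$caadaacbab  b
    6  adaacbabacbcbddb$ca  a
    7  b$caadaacbabacbcbdd  d
    8  babacbcbddb$caadaac  c
    9  bacbcbddb$caadaacba  a
   10  bcbddb$caadaacbabac  c
   11  bddb$caadaacbabacbc  c
   12  caadaacbabacbcbddb$  $
   13  cbabacbcbddb$caadaa  a
   14  cbcbddb$caadaacbaba  a
   15  cbddb$caadaacbabacb  b
   16  daacbabacbcbddb$caa  a
   17  db$caadaacbabacbcbd  d
   18  ddb$caadaacbabacbcb  b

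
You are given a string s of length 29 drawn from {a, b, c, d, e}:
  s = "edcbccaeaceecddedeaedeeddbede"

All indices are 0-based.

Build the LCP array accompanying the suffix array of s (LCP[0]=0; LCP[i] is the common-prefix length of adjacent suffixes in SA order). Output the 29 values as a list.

[0, 1, 2, 0, 1, 0, 1, 1, 1, 1, 0, 1, 1, 2, 1, 2, 2, 2, 0, 1, 2, 1, 1, 2, 2, 3, 3, 1, 2]

sorted suffixes:
  #0 SA[0]=8  'aceecddedeaedeeddbede'
  #1 SA[1]=6  'aeaceecddedeaedeeddbede'
  #2 SA[2]=18  'aedeeddbede'
  #3 SA[3]=3  'bccaeaceecddedeaedeeddbede'
  #4 SA[4]=25  'bede'
  #5 SA[5]=5  'caeaceecddedeaedeeddbede'
  #6 SA[6]=2  'cbccaeaceecddedeaedeeddbede'
  #7 SA[7]=4  'ccaeaceecddedeaedeeddbede'
  #8 SA[8]=12  'cddedeaedeeddbede'
  #9 SA[9]=9  'ceecddedeaedeeddbede'
  #10 SA[10]=24  'dbede'
  #11 SA[11]=1  'dcbccaeaceecddedeaedeeddbede'
  #12 SA[12]=23  'ddbede'
  #13 SA[13]=13  'ddedeaedeeddbede'
  #14 SA[14]=27  'de'
  #15 SA[15]=16  'deaedeeddbede'
  #16 SA[16]=14  'dedeaedeeddbede'
  #17 SA[17]=20  'deeddbede'
  #18 SA[18]=28  'e'
  #19 SA[19]=7  'eaceecddedeaedeeddbede'
  #20 SA[20]=17  'eaedeeddbede'
  #21 SA[21]=11  'ecddedeaedeeddbede'
  #22 SA[22]=0  'edcbccaeaceecddedeaedeeddbede'
  #23 SA[23]=22  'eddbede'
  #24 SA[24]=26  'ede'
  #25 SA[25]=15  'edeaedeeddbede'
  #26 SA[26]=19  'edeeddbede'
  #27 SA[27]=10  'eecddedeaedeeddbede'
  #28 SA[28]=21  'eeddbede'

SA = [8, 6, 18, 3, 25, 5, 2, 4, 12, 9, 24, 1, 23, 13, 27, 16, 14, 20, 28, 7, 17, 11, 0, 22, 26, 15, 19, 10, 21]
[i] adj suffixes → lcp
  [1] 8/6 → 1 ('a')
  [2] 6/18 → 2 ('ae')
  [3] 18/3 → 0 ('')
  [4] 3/25 → 1 ('b')
  [5] 25/5 → 0 ('')
  [6] 5/2 → 1 ('c')
  [7] 2/4 → 1 ('c')
  [8] 4/12 → 1 ('c')
  [9] 12/9 → 1 ('c')
  [10] 9/24 → 0 ('')
  [11] 24/1 → 1 ('d')
  [12] 1/23 → 1 ('d')
  [13] 23/13 → 2 ('dd')
  [14] 13/27 → 1 ('d')
  [15] 27/16 → 2 ('de')
  [16] 16/14 → 2 ('de')
  [17] 14/20 → 2 ('de')
  [18] 20/28 → 0 ('')
  [19] 28/7 → 1 ('e')
  [20] 7/17 → 2 ('ea')
  [21] 17/11 → 1 ('e')
  [22] 11/0 → 1 ('e')
  [23] 0/22 → 2 ('ed')
  [24] 22/26 → 2 ('ed')
  [25] 26/15 → 3 ('ede')
  [26] 15/19 → 3 ('ede')
  [27] 19/10 → 1 ('e')
  [28] 10/21 → 2 ('ee')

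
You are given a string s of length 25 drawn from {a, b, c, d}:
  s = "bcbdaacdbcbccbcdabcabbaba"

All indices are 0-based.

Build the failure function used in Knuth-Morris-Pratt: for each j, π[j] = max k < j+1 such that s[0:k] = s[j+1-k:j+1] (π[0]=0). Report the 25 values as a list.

[0, 0, 1, 0, 0, 0, 0, 0, 1, 2, 3, 2, 0, 1, 2, 0, 0, 1, 2, 0, 1, 1, 0, 1, 0]

π[0] = 0
j=1 s[j]='c': π[1]=0 (border '')
j=2 s[j]='b': π[2]=1 (border 'b')
j=3 s[j]='d': k: 1→0; π[3]=0 (border '')
j=4 s[j]='a': π[4]=0 (border '')
j=5 s[j]='a': π[5]=0 (border '')
j=6 s[j]='c': π[6]=0 (border '')
j=7 s[j]='d': π[7]=0 (border '')
j=8 s[j]='b': π[8]=1 (border 'b')
j=9 s[j]='c': π[9]=2 (border 'bc')
j=10 s[j]='b': π[10]=3 (border 'bcb')
j=11 s[j]='c': k: 3→1; π[11]=2 (border 'bc')
j=12 s[j]='c': k: 2→0; π[12]=0 (border '')
j=13 s[j]='b': π[13]=1 (border 'b')
j=14 s[j]='c': π[14]=2 (border 'bc')
j=15 s[j]='d': k: 2→0; π[15]=0 (border '')
j=16 s[j]='a': π[16]=0 (border '')
j=17 s[j]='b': π[17]=1 (border 'b')
j=18 s[j]='c': π[18]=2 (border 'bc')
j=19 s[j]='a': k: 2→0; π[19]=0 (border '')
j=20 s[j]='b': π[20]=1 (border 'b')
j=21 s[j]='b': k: 1→0; π[21]=1 (border 'b')
j=22 s[j]='a': k: 1→0; π[22]=0 (border '')
j=23 s[j]='b': π[23]=1 (border 'b')
j=24 s[j]='a': k: 1→0; π[24]=0 (border '')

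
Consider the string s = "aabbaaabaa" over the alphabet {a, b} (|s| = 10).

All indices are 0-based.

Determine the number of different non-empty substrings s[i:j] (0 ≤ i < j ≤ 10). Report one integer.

40

rank | idx | suffix
   0 |   9 | a
   1 |   8 | aa
   2 |   4 | aaabaa
   3 |   5 | aabaa
   4 |   0 | aabbaaabaa
   5 |   6 | abaa
   6 |   1 | abbaaabaa
   7 |   7 | baa
   8 |   3 | baaabaa
   9 |   2 | bbaaabaa

SA = [9, 8, 4, 5, 0, 6, 1, 7, 3, 2]
[i] adj suffixes → lcp
  [1] 9/8 → 1 ('a')
  [2] 8/4 → 2 ('aa')
  [3] 4/5 → 2 ('aa')
  [4] 5/0 → 3 ('aab')
  [5] 0/6 → 1 ('a')
  [6] 6/1 → 2 ('ab')
  [7] 1/7 → 0 ('')
  [8] 7/3 → 3 ('baa')
  [9] 3/2 → 1 ('b')

n(n+1)/2 = 10·11/2 = 55
Σ LCP = 0 + 1 + 2 + 2 + 3 + 1 + 2 + 0 + 3 + 1 = 15
distinct = 55 − 15 = 40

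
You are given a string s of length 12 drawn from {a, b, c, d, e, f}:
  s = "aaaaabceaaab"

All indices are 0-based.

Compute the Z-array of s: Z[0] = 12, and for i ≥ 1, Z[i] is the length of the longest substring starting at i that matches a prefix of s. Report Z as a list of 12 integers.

Z[0]=12
i=1: i≥r, start 0; Z[1]=4 grow→box=[1,5)
i=2: min(r-i=3, Z[1]=4)=3; Z[2]=3
i=3: min(r-i=2, Z[2]=3)=2; Z[3]=2
i=4: min(r-i=1, Z[3]=2)=1; Z[4]=1
i=5: i≥r, start 0; Z[5]=0
i=6: i≥r, start 0; Z[6]=0
i=7: i≥r, start 0; Z[7]=0
i=8: i≥r, start 0; Z[8]=3 grow→box=[8,11)
i=9: min(r-i=2, Z[1]=4)=2; Z[9]=2
i=10: min(r-i=1, Z[2]=3)=1; Z[10]=1
i=11: i≥r, start 0; Z[11]=0

[12, 4, 3, 2, 1, 0, 0, 0, 3, 2, 1, 0]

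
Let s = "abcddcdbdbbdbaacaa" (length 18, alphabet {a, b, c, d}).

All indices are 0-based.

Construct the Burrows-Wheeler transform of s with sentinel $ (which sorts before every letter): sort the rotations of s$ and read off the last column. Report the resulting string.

aacb$addabdadbbbcdc

rank  rotation             last
    0  $abcddcdbdbbdbaacaa  a
    1  a$abcddcdbdbbdbaaca  a
    2  aa$abcddcdbdbbdbaac  c
    3  aacaa$abcddcdbdbbdb  b
    4  abcddcdbdbbdbaacaa$  $
    5  acaa$abcddcdbdbbdba  a
    6  baacaa$abcddcdbdbbd  d
    7  bbdbaacaa$abcddcdbd  d
    8  bcddcdbdbbdbaacaa$a  a
    9  bdbaacaa$abcddcdbdb  b
   10  bdbbdbaacaa$abcddcd  d
   11  caa$abcddcdbdbbdbaa  a
   12  cdbdbbdbaacaa$abcdd  d
   13  cddcdbdbbdbaacaa$ab  b
   14  dbaacaa$abcddcdbdbb  b
   15  dbbdbaacaa$abcddcdb  b
   16  dbdbbdbaacaa$abcddc  c
   17  dcdbdbbdbaacaa$abcd  d
   18  ddcdbdbbdbaacaa$abc  c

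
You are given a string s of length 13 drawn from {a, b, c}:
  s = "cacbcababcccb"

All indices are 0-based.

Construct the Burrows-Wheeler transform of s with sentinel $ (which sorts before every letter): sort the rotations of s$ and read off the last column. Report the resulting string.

bcbccacab$cacb

rank  rotation        last
    0  $cacbcababcccb  b
    1  ababcccb$cacbc  c
    2  abcccb$cacbcab  b
    3  acbcababcccb$c  c
    4  b$cacbcababccc  c
    5  babcccb$cacbca  a
    6  bcababcccb$cac  c
    7  bcccb$cacbcaba  a
    8  cababcccb$cacb  b
    9  cacbcababcccb$  $
   10  cb$cacbcababcc  c
   11  cbcababcccb$ca  a
   12  ccb$cacbcababc  c
   13  cccb$cacbcabab  b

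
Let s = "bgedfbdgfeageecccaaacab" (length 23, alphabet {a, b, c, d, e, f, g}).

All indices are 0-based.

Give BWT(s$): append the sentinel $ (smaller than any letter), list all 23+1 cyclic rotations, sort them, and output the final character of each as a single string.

bcacaeaf$caceebfeggdgbad

rank  rotation                  last
    0  $bgedfbdgfeageecccaaacab  b
    1  aaacab$bgedfbdgfeageeccc  c
    2  aacab$bgedfbdgfeageeccca  a
    3  ab$bgedfbdgfeageecccaaac  c
    4  acab$bgedfbdgfeageecccaa  a
    5  ageecccaaacab$bgedfbdgfe  e
    6  b$bgedfbdgfeageecccaaaca  a
    7  bdgfeageecccaaacab$bgedf  f
    8  bgedfbdgfeageecccaaacab$  $
    9  caaacab$bgedfbdgfeageecc  c
   10  cab$bgedfbdgfeageecccaaa  a
   11  ccaaacab$bgedfbdgfeageec  c
   12  cccaaacab$bgedfbdgfeagee  e
   13  dfbdgfeageecccaaacab$bge  e
   14  dgfeageecccaaacab$bgedfb  b
   15  eageecccaaacab$bgedfbdgf  f
   16  ecccaaacab$bgedfbdgfeage  e
   17  edfbdgfeageecccaaacab$bg  g
   18  eecccaaacab$bgedfbdgfeag  g
   19  fbdgfeageecccaaacab$bged  d
   20  feageecccaaacab$bgedfbdg  g
   21  gedfbdgfeageecccaaacab$b  b
   22  geecccaaacab$bgedfbdgfea  a
   23  gfeageecccaaacab$bgedfbd  d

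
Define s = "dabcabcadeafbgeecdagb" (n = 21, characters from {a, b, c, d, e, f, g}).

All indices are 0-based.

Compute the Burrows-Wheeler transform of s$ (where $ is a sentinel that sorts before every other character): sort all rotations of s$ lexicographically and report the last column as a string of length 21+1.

rank  rotation                last
    0  $dabcabcadeafbgeecdagb  b
    1  abcabcadeafbgeecdagb$d  d
    2  abcadeafbgeecdagb$dabc  c
    3  adeafbgeecdagb$dabcabc  c
    4  afbgeecdagb$dabcabcade  e
    5  agb$dabcabcadeafbgeecd  d
    6  b$dabcabcadeafbgeecdag  g
    7  bcabcadeafbgeecdagb$da  a
    8  bcadeafbgeecdagb$dabca  a
    9  bgeecdagb$dabcabcadeaf  f
   10  cabcadeafbgeecdagb$dab  b
   11  cadeafbgeecdagb$dabcab  b
   12  cdagb$dabcabcadeafbgee  e
   13  dabcabcadeafbgeecdagb$  $
   14  dagb$dabcabcadeafbgeec  c
   15  deafbgeecdagb$dabcabca  a
   16  eafbgeecdagb$dabcabcad  d
   17  ecdagb$dabcabcadeafbge  e
   18  eecdagb$dabcabcadeafbg  g
   19  fbgeecdagb$dabcabcadea  a
   20  gb$dabcabcadeafbgeecda  a
   21  geecdagb$dabcabcadeafb  b

bdccedgaafbbe$cadegaab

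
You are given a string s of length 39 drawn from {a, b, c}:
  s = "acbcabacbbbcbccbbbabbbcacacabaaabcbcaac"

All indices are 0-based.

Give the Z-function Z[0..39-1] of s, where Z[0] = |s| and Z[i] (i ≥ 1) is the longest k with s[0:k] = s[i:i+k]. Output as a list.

[39, 0, 0, 0, 1, 0, 3, 0, 0, 0, 0, 0, 0, 0, 0, 0, 0, 0, 1, 0, 0, 0, 0, 2, 0, 2, 0, 1, 0, 1, 1, 1, 0, 0, 0, 0, 1, 2, 0]

Z[0]=39
i=1: outside box; Z[1]=0
i=2: outside box; Z[2]=0
i=3: outside box; Z[3]=0
i=4: outside box; Z[4]=1 extend→box=[4,5)
i=5: outside box; Z[5]=0
i=6: outside box; Z[6]=3 extend→box=[6,9)
i=7: min(r-i=2, Z[1]=0)=0; Z[7]=0
i=8: min(r-i=1, Z[2]=0)=0; Z[8]=0
i=9: outside box; Z[9]=0
i=10: outside box; Z[10]=0
i=11: outside box; Z[11]=0
i=12: outside box; Z[12]=0
i=13: outside box; Z[13]=0
i=14: outside box; Z[14]=0
i=15: outside box; Z[15]=0
i=16: outside box; Z[16]=0
i=17: outside box; Z[17]=0
i=18: outside box; Z[18]=1 extend→box=[18,19)
i=19: outside box; Z[19]=0
i=20: outside box; Z[20]=0
i=21: outside box; Z[21]=0
i=22: outside box; Z[22]=0
i=23: outside box; Z[23]=2 extend→box=[23,25)
i=24: min(r-i=1, Z[1]=0)=0; Z[24]=0
i=25: outside box; Z[25]=2 extend→box=[25,27)
i=26: min(r-i=1, Z[1]=0)=0; Z[26]=0
i=27: outside box; Z[27]=1 extend→box=[27,28)
i=28: outside box; Z[28]=0
i=29: outside box; Z[29]=1 extend→box=[29,30)
i=30: outside box; Z[30]=1 extend→box=[30,31)
i=31: outside box; Z[31]=1 extend→box=[31,32)
i=32: outside box; Z[32]=0
i=33: outside box; Z[33]=0
i=34: outside box; Z[34]=0
i=35: outside box; Z[35]=0
i=36: outside box; Z[36]=1 extend→box=[36,37)
i=37: outside box; Z[37]=2 extend→box=[37,39)
i=38: min(r-i=1, Z[1]=0)=0; Z[38]=0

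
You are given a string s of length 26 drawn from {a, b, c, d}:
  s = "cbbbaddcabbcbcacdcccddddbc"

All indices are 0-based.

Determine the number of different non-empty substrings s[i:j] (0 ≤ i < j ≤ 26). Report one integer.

316

rank→(start, suffix):
  0 → (8, 'abbcbcacdcccddddbc')
  1 → (14, 'acdcccddddbc')
  2 → (4, 'addcabbcbcacdcccddddbc')
  3 → (3, 'baddcabbcbcacdcccddddbc')
  4 → (2, 'bbaddcabbcbcacdcccddddbc')
  5 → (1, 'bbbaddcabbcbcacdcccddddbc')
  6 → (9, 'bbcbcacdcccddddbc')
  7 → (24, 'bc')
  8 → (12, 'bcacdcccddddbc')
  9 → (10, 'bcbcacdcccddddbc')
  10 → (25, 'c')
  11 → (7, 'cabbcbcacdcccddddbc')
  12 → (13, 'cacdcccddddbc')
  13 → (0, 'cbbbaddcabbcbcacdcccddddbc')
  14 → (11, 'cbcacdcccddddbc')
  15 → (17, 'cccddddbc')
  16 → (18, 'ccddddbc')
  17 → (15, 'cdcccddddbc')
  18 → (19, 'cddddbc')
  19 → (23, 'dbc')
  20 → (6, 'dcabbcbcacdcccddddbc')
  21 → (16, 'dcccddddbc')
  22 → (22, 'ddbc')
  23 → (5, 'ddcabbcbcacdcccddddbc')
  24 → (21, 'dddbc')
  25 → (20, 'ddddbc')

SA = [8, 14, 4, 3, 2, 1, 9, 24, 12, 10, 25, 7, 13, 0, 11, 17, 18, 15, 19, 23, 6, 16, 22, 5, 21, 20]
[i] adj suffixes → lcp
  [1] 8/14 → 1 ('a')
  [2] 14/4 → 1 ('a')
  [3] 4/3 → 0 ('')
  [4] 3/2 → 1 ('b')
  [5] 2/1 → 2 ('bb')
  [6] 1/9 → 2 ('bb')
  [7] 9/24 → 1 ('b')
  [8] 24/12 → 2 ('bc')
  [9] 12/10 → 2 ('bc')
  [10] 10/25 → 0 ('')
  [11] 25/7 → 1 ('c')
  [12] 7/13 → 2 ('ca')
  [13] 13/0 → 1 ('c')
  [14] 0/11 → 2 ('cb')
  [15] 11/17 → 1 ('c')
  [16] 17/18 → 2 ('cc')
  [17] 18/15 → 1 ('c')
  [18] 15/19 → 2 ('cd')
  [19] 19/23 → 0 ('')
  [20] 23/6 → 1 ('d')
  [21] 6/16 → 2 ('dc')
  [22] 16/22 → 1 ('d')
  [23] 22/5 → 2 ('dd')
  [24] 5/21 → 2 ('dd')
  [25] 21/20 → 3 ('ddd')

n(n+1)/2 = 26·27/2 = 351
Σ LCP = 0 + 1 + 1 + 0 + 1 + 2 + 2 + 1 + 2 + 2 + 0 + 1 + 2 + 1 + 2 + 1 + 2 + 1 + 2 + 0 + 1 + 2 + 1 + 2 + 2 + 3 = 35
distinct = 351 − 35 = 316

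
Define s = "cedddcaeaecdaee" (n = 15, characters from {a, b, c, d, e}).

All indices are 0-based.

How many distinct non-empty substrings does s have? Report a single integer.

106

rank→(start, suffix):
  0 → (6, 'aeaecdaee')
  1 → (8, 'aecdaee')
  2 → (12, 'aee')
  3 → (5, 'caeaecdaee')
  4 → (10, 'cdaee')
  5 → (0, 'cedddcaeaecdaee')
  6 → (11, 'daee')
  7 → (4, 'dcaeaecdaee')
  8 → (3, 'ddcaeaecdaee')
  9 → (2, 'dddcaeaecdaee')
  10 → (14, 'e')
  11 → (7, 'eaecdaee')
  12 → (9, 'ecdaee')
  13 → (1, 'edddcaeaecdaee')
  14 → (13, 'ee')

SA = [6, 8, 12, 5, 10, 0, 11, 4, 3, 2, 14, 7, 9, 1, 13]
i: (SA[i-1],SA[i]) lcp shared
  1: (6,8) 2 'ae'
  2: (8,12) 2 'ae'
  3: (12,5) 0 ''
  4: (5,10) 1 'c'
  5: (10,0) 1 'c'
  6: (0,11) 0 ''
  7: (11,4) 1 'd'
  8: (4,3) 1 'd'
  9: (3,2) 2 'dd'
  10: (2,14) 0 ''
  11: (14,7) 1 'e'
  12: (7,9) 1 'e'
  13: (9,1) 1 'e'
  14: (1,13) 1 'e'

n(n+1)/2 = 15·16/2 = 120
Σ LCP = 0 + 2 + 2 + 0 + 1 + 1 + 0 + 1 + 1 + 2 + 0 + 1 + 1 + 1 + 1 = 14
distinct = 120 − 14 = 106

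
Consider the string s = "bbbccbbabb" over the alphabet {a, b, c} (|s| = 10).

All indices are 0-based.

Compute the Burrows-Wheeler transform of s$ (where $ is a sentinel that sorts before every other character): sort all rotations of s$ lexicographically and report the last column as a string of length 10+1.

rank  rotation     last
    0  $bbbccbbabb  b
    1  abb$bbbccbb  b
    2  b$bbbccbbab  b
    3  babb$bbbccb  b
    4  bb$bbbccbba  a
    5  bbabb$bbbcc  c
    6  bbbccbbabb$  $
    7  bbccbbabb$b  b
    8  bccbbabb$bb  b
    9  cbbabb$bbbc  c
   10  ccbbabb$bbb  b

bbbbac$bbcb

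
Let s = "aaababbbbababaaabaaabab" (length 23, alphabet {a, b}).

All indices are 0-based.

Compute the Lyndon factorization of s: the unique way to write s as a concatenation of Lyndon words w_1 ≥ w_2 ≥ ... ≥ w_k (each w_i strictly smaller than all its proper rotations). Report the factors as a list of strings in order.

["aaababbbbabab", "aaabaaabab"]

emit factor 1: 'aaababbbbabab' (i=0, period=13)
emit factor 2: 'aaabaaabab' (i=13, period=10)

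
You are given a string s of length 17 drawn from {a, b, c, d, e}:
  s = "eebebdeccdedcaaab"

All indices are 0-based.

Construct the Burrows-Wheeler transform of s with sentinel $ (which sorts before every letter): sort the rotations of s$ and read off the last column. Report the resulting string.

bcaaaeedecebcbedd$

rank  rotation            last
    0  $eebebdeccdedcaaab  b
    1  aaab$eebebdeccdedc  c
    2  aab$eebebdeccdedca  a
    3  ab$eebebdeccdedcaa  a
    4  b$eebebdeccdedcaaa  a
    5  bdeccdedcaaab$eebe  e
    6  bebdeccdedcaaab$ee  e
    7  caaab$eebebdeccded  d
    8  ccdedcaaab$eebebde  e
    9  cdedcaaab$eebebdec  c
   10  dcaaab$eebebdeccde  e
   11  deccdedcaaab$eebeb  b
   12  dedcaaab$eebebdecc  c
   13  ebdeccdedcaaab$eeb  b
   14  ebebdeccdedcaaab$e  e
   15  eccdedcaaab$eebebd  d
   16  edcaaab$eebebdeccd  d
   17  eebebdeccdedcaaab$  $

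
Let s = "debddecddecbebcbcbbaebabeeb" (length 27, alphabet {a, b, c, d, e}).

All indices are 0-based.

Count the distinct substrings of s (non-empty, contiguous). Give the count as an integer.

sorted suffixes:
  #0 SA[0]=22  'abeeb'
  #1 SA[1]=19  'aebabeeb'
  #2 SA[2]=26  'b'
  #3 SA[3]=21  'babeeb'
  #4 SA[4]=18  'baebabeeb'
  #5 SA[5]=17  'bbaebabeeb'
  #6 SA[6]=15  'bcbbaebabeeb'
  #7 SA[7]=13  'bcbcbbaebabeeb'
  #8 SA[8]=2  'bddecddecbebcbcbbaebabeeb'
  #9 SA[9]=11  'bebcbcbbaebabeeb'
  #10 SA[10]=23  'beeb'
  #11 SA[11]=16  'cbbaebabeeb'
  #12 SA[12]=14  'cbcbbaebabeeb'
  #13 SA[13]=10  'cbebcbcbbaebabeeb'
  #14 SA[14]=6  'cddecbebcbcbbaebabeeb'
  #15 SA[15]=7  'ddecbebcbcbbaebabeeb'
  #16 SA[16]=3  'ddecddecbebcbcbbaebabeeb'
  #17 SA[17]=0  'debddecddecbebcbcbbaebabeeb'
  #18 SA[18]=8  'decbebcbcbbaebabeeb'
  #19 SA[19]=4  'decddecbebcbcbbaebabeeb'
  #20 SA[20]=25  'eb'
  #21 SA[21]=20  'ebabeeb'
  #22 SA[22]=12  'ebcbcbbaebabeeb'
  #23 SA[23]=1  'ebddecddecbebcbcbbaebabeeb'
  #24 SA[24]=9  'ecbebcbcbbaebabeeb'
  #25 SA[25]=5  'ecddecbebcbcbbaebabeeb'
  #26 SA[26]=24  'eeb'

SA = [22, 19, 26, 21, 18, 17, 15, 13, 2, 11, 23, 16, 14, 10, 6, 7, 3, 0, 8, 4, 25, 20, 12, 1, 9, 5, 24]
i: (SA[i-1],SA[i]) lcp shared
  1: (22,19) 1 'a'
  2: (19,26) 0 ''
  3: (26,21) 1 'b'
  4: (21,18) 2 'ba'
  5: (18,17) 1 'b'
  6: (17,15) 1 'b'
  7: (15,13) 3 'bcb'
  8: (13,2) 1 'b'
  9: (2,11) 1 'b'
  10: (11,23) 2 'be'
  11: (23,16) 0 ''
  12: (16,14) 2 'cb'
  13: (14,10) 2 'cb'
  14: (10,6) 1 'c'
  15: (6,7) 0 ''
  16: (7,3) 4 'ddec'
  17: (3,0) 1 'd'
  18: (0,8) 2 'de'
  19: (8,4) 3 'dec'
  20: (4,25) 0 ''
  21: (25,20) 2 'eb'
  22: (20,12) 2 'eb'
  23: (12,1) 2 'eb'
  24: (1,9) 1 'e'
  25: (9,5) 2 'ec'
  26: (5,24) 1 'e'

n(n+1)/2 = 27·28/2 = 378
Σ LCP = 0 + 1 + 0 + 1 + 2 + 1 + 1 + 3 + 1 + 1 + 2 + 0 + 2 + 2 + 1 + 0 + 4 + 1 + 2 + 3 + 0 + 2 + 2 + 2 + 1 + 2 + 1 = 38
distinct = 378 − 38 = 340

340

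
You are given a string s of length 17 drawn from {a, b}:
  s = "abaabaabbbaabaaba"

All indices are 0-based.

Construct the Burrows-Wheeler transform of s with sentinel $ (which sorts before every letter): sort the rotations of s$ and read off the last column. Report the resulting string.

abbbbbaa$aaaabaaba

rank  rotation            last
    0  $abaabaabbbaabaaba  a
    1  a$abaabaabbbaabaab  b
    2  aaba$abaabaabbbaab  b
    3  aabaaba$abaabaabbb  b
    4  aabaabbbaabaaba$ab  b
    5  aabbbaabaaba$abaab  b
    6  aba$abaabaabbbaaba  a
    7  abaaba$abaabaabbba  a
    8  abaabaabbbaabaaba$  $
    9  abaabbbaabaaba$aba  a
   10  abbbaabaaba$abaaba  a
   11  ba$abaabaabbbaabaa  a
   12  baaba$abaabaabbbaa  a
   13  baabaaba$abaabaabb  b
   14  baabaabbbaabaaba$a  a
   15  baabbbaabaaba$abaa  a
   16  bbaabaaba$abaabaab  b
   17  bbbaabaaba$abaabaa  a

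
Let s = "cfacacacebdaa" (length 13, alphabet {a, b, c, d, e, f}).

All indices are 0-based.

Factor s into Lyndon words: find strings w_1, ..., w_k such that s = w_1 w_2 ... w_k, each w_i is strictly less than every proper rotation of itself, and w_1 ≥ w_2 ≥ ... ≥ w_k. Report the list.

emit factor 1: 'cf' (i=0, period=2)
emit factor 2: 'acacacebd' (i=2, period=9)
emit factor 3: 'a' (i=11, period=1)
emit factor 4: 'a' (i=12, period=1)

["cf", "acacacebd", "a", "a"]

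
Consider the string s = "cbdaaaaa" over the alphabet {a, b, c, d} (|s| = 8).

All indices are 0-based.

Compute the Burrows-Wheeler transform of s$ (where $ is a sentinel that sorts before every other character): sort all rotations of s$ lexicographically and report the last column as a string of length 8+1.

rank  rotation   last
    0  $cbdaaaaa  a
    1  a$cbdaaaa  a
    2  aa$cbdaaa  a
    3  aaa$cbdaa  a
    4  aaaa$cbda  a
    5  aaaaa$cbd  d
    6  bdaaaaa$c  c
    7  cbdaaaaa$  $
    8  daaaaa$cb  b

aaaaadc$b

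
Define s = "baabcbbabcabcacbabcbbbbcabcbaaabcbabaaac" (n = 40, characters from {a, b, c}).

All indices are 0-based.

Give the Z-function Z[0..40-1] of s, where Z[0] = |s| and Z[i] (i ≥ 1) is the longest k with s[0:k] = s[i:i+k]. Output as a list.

[40, 0, 0, 1, 0, 1, 2, 0, 1, 0, 0, 1, 0, 0, 0, 2, 0, 1, 0, 1, 1, 1, 1, 0, 0, 1, 0, 3, 0, 0, 0, 1, 0, 2, 0, 3, 0, 0, 0, 0]

Z[0]=40
i=1: i≥r, start 0; Z[1]=0
i=2: i≥r, start 0; Z[2]=0
i=3: i≥r, start 0; Z[3]=1 grow→box=[3,4)
i=4: i≥r, start 0; Z[4]=0
i=5: i≥r, start 0; Z[5]=1 grow→box=[5,6)
i=6: i≥r, start 0; Z[6]=2 grow→box=[6,8)
i=7: min(r-i=1, Z[1]=0)=0; Z[7]=0
i=8: i≥r, start 0; Z[8]=1 grow→box=[8,9)
i=9: i≥r, start 0; Z[9]=0
i=10: i≥r, start 0; Z[10]=0
i=11: i≥r, start 0; Z[11]=1 grow→box=[11,12)
i=12: i≥r, start 0; Z[12]=0
i=13: i≥r, start 0; Z[13]=0
i=14: i≥r, start 0; Z[14]=0
i=15: i≥r, start 0; Z[15]=2 grow→box=[15,17)
i=16: min(r-i=1, Z[1]=0)=0; Z[16]=0
i=17: i≥r, start 0; Z[17]=1 grow→box=[17,18)
i=18: i≥r, start 0; Z[18]=0
i=19: i≥r, start 0; Z[19]=1 grow→box=[19,20)
i=20: i≥r, start 0; Z[20]=1 grow→box=[20,21)
i=21: i≥r, start 0; Z[21]=1 grow→box=[21,22)
i=22: i≥r, start 0; Z[22]=1 grow→box=[22,23)
i=23: i≥r, start 0; Z[23]=0
i=24: i≥r, start 0; Z[24]=0
i=25: i≥r, start 0; Z[25]=1 grow→box=[25,26)
i=26: i≥r, start 0; Z[26]=0
i=27: i≥r, start 0; Z[27]=3 grow→box=[27,30)
i=28: min(r-i=2, Z[1]=0)=0; Z[28]=0
i=29: min(r-i=1, Z[2]=0)=0; Z[29]=0
i=30: i≥r, start 0; Z[30]=0
i=31: i≥r, start 0; Z[31]=1 grow→box=[31,32)
i=32: i≥r, start 0; Z[32]=0
i=33: i≥r, start 0; Z[33]=2 grow→box=[33,35)
i=34: min(r-i=1, Z[1]=0)=0; Z[34]=0
i=35: i≥r, start 0; Z[35]=3 grow→box=[35,38)
i=36: min(r-i=2, Z[1]=0)=0; Z[36]=0
i=37: min(r-i=1, Z[2]=0)=0; Z[37]=0
i=38: i≥r, start 0; Z[38]=0
i=39: i≥r, start 0; Z[39]=0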